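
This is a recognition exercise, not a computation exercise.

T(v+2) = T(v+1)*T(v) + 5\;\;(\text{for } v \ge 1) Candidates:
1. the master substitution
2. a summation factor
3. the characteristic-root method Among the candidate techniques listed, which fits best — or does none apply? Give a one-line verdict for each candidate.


Technique: no special technique — the map from one term to the next is curved, not linear, so linear closed-form machinery does not attach.
- the master substitution: there is no divide-the-index recursive argument.
- a summation factor: the recursion is nonlinear — outside the first-order linear family a summation factor addresses.
- the characteristic-root method — the recursion is nonlinear in the sequence values, so no linear-modes ansatz applies.


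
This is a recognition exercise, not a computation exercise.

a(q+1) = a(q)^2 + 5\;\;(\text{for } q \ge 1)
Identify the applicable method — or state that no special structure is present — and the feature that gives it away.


Method: no special technique — a nonlinear dependence on earlier terms breaks linearity, and with it every superposition-based closed form.


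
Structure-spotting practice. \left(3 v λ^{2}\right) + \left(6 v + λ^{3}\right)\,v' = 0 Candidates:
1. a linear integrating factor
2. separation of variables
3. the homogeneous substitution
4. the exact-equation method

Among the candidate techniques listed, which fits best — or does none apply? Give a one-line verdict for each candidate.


Verdict: the exact-equation method — this form is already the differential of something: the matching mixed partials of 3 v λ^{2} and 6 v + λ^{3} prove it.
- a linear integrating factor — a nonlinear term in the unknown puts this outside the integrating-factor template.
- separation of variables: no division isolates the independent variable from the unknown.
- the homogeneous substitution — the ratio substitution does not collapse this equation.
- the exact-equation method: a fit — the right tool for this form.


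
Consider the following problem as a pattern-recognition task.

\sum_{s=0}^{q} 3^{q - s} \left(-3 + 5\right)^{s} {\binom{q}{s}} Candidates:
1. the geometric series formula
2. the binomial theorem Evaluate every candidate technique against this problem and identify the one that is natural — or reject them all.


Diagnosis: the binomial theorem — binomial coefficients against complementary powers of (-3 + 5) and 3: recognize the binomial expansion and resum.
- the geometric series formula — the term-to-term ratio drifts with the index — the one thing the geometric formula cannot absorb.
- the binomial theorem: applicable, and directly so.


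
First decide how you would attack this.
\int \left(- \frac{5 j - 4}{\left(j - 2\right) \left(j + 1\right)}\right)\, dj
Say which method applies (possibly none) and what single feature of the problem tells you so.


Verdict: partial fractions — the bottom factors while the top stays lower-degree — split into simple fractions and integrate piece by piece.


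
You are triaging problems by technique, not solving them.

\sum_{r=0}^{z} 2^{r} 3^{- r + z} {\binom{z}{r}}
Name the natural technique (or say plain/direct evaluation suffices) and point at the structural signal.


Method: the binomial theorem — the summand is term r of a binomial expansion in 2 and 3; the whole sum is a single power.


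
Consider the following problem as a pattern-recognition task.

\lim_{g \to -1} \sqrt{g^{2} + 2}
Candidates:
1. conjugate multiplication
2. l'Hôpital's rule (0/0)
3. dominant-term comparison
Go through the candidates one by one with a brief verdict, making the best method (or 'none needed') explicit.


Verdict: no special technique — the expression is continuous at the evaluation point — substitute directly; no indeterminate form appears.
- conjugate multiplication: no difference of divergent radicals appears, so rationalizing has nothing to cancel.
- l'Hôpital's rule (0/0) — evaluation at the point is determinate, so the rule has nothing to repair.
- dominant-term comparison: this is not a rational comparison of growth rates at infinity.


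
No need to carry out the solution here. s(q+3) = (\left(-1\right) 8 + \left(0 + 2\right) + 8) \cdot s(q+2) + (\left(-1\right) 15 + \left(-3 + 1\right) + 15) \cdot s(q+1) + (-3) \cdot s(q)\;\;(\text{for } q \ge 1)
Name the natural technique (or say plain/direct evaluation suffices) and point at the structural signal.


Best approach: the characteristic-root method — shift-invariance with fixed coefficients calls for exponential trials; the characteristic polynomial finds every r^q.


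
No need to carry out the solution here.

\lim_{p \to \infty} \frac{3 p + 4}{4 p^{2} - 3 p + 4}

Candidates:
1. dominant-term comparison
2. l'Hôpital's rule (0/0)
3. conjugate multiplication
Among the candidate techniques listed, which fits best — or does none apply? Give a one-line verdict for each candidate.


Diagnosis: dominant-term comparison — divide by the highest power of p present: lower-order terms vanish and the dominant ratio remains.
- dominant-term comparison — a fit — the right tool for this form.
- l'Hôpital's rule (0/0): no 0/0 form appears: written as one quotient, top and bottom both grow without bound, and the ratio is decided by their leading terms.
- conjugate multiplication: multiplying by a conjugate would not remove any indeterminacy here.


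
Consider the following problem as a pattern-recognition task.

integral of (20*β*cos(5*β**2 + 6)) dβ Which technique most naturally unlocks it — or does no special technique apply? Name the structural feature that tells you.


Verdict: u-substitution — viewed as a product, the integrand is a composition evaluated at 5*β**2 + 6 times (a constant multiple of) that inner expression's derivative, so u = 5*β**2 + 6 makes it elementary.


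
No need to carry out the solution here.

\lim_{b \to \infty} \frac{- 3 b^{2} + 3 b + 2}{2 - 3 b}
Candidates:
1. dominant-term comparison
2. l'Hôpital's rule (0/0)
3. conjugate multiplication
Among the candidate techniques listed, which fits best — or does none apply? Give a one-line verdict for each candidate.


Method: dominant-term comparison — growth-rate triage: the leading powers of b decide the limit, everything else is noise.
- dominant-term comparison — yes — fits the structure here.
- l'Hôpital's rule (0/0): viewed as a single quotient this runs to ∞/∞, not the 0/0 clash this candidate addresses; an at-infinity variant of the rule would resolve it, but comparing leading growth reads the answer without differentiating.
- conjugate multiplication — no difference of divergent radicals appears, so rationalizing has nothing to cancel.


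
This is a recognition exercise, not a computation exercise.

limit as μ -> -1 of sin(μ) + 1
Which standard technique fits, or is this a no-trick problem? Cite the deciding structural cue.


Method: no special technique — the expression is continuous at -1 — substitute and evaluate; no indeterminate form appears.


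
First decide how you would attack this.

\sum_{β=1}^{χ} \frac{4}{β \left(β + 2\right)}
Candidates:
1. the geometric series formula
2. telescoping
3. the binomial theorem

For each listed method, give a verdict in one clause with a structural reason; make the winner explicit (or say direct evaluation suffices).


Method: telescoping — \frac{4}{β \left(β + 2\right)} is a collapsed telescope: expand it into simple fractions to see the cancellation.
- the geometric series formula — dividing successive terms gives an index-dependent quantity, not a constant.
- telescoping: yes, a natural case for it.
- the binomial theorem — the terms lack the binomial-coefficient-weighted complementary-power pattern of an expansion.


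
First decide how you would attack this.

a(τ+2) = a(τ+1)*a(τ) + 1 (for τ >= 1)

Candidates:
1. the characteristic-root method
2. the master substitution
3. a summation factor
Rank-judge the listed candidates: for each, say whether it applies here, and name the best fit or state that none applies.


Diagnosis: no special technique — the unknown enters the rule nonlinearly, not as a weighted sum — no linear method is even well-posed.
- the characteristic-root method — nonlinearity rules out exponential-mode superposition from the start.
- the master substitution — the recursion steps by a constant offset, so exponential reindexing is pointless.
- a summation factor — no summation factor applies — the rule is not linear in the sequence values.


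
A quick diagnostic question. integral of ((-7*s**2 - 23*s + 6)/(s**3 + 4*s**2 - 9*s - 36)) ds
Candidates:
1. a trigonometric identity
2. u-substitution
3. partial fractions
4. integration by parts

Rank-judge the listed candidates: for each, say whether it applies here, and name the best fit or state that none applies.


Diagnosis: partial fractions — with s**3 + 4*s**2 - 9*s - 36 factorable and the degree on top strictly smaller, simple-fraction decomposition is immediate.
- a trigonometric identity — there is no trigonometric structure at all — the integrand carries no sine or cosine to rewrite.
- u-substitution: no subexpression of the integrand pairs with its own derivative as a factor — individual terms may offer their own substitutions, but any change of variable covering the whole integral would have to be constructed from outside the expression.
- partial fractions — yes, a natural case for it.
- integration by parts: there is no nonconstant-polynomial-times-kernel split with an exp, sine, cosine (degree-1 argument), or logarithm partner.


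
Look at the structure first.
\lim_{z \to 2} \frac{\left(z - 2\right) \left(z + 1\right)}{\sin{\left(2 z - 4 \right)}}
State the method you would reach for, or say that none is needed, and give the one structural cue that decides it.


Verdict: l'Hôpital's rule (0/0) — plug in 2: top and bottom both hit zero, so differentiate each and retry. A local series expansion at the point resolves it as well; the rule is the packaged version of that step.


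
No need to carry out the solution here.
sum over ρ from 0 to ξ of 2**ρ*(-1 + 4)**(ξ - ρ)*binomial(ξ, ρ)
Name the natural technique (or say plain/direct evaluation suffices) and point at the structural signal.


Technique: the binomial theorem — binomial(ξ, ρ) weighting matched powers of 2 and (-1 + 4) is the expanded form of (2 + (-1 + 4))^ξ — fold it back up.


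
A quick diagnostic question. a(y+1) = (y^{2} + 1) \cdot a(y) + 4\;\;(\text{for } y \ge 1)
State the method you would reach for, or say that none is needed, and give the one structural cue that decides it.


Technique: a summation factor — it is first-order linear but the coefficient y^{2} + 1 depends on the index, so multiply through by a summation factor to telescope it.


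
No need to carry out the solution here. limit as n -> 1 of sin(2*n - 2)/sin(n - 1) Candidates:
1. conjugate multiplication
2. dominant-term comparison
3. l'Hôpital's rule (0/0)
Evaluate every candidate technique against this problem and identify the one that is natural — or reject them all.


Verdict: l'Hôpital's rule (0/0) — substituting 1 gives 0 over 0; differentiate top and bottom once and re-evaluate. Expanding numerator and denominator to first order gives the same value — the rule automates exactly that.
- conjugate multiplication: rationalization has no target — no divergent radical difference appears.
- dominant-term comparison: no ranking of term growth rates resolves the limit here.
- l'Hôpital's rule (0/0): applicable, and directly so.


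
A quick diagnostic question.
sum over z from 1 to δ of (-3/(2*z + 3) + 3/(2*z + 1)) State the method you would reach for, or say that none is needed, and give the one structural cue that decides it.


Method: telescoping — this sum is a zipper: each term contributes 3/(2*z + 1) and removes the next index's value, which the following term puts back, closing term by term.


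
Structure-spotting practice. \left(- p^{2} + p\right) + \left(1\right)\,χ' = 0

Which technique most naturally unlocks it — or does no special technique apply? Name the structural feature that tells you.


Verdict: no special technique — the slope is a function of p alone, so integrate both sides directly.


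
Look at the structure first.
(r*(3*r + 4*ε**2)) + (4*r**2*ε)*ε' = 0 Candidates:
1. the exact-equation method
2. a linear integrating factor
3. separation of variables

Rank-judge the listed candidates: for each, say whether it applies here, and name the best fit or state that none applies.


Best approach: the exact-equation method — because the two cross partials coincide, the form is conservative as written — recover its potential in (r, ε).
- the exact-equation method: yes, a natural case for it.
- a linear integrating factor: a nonlinear term in the unknown puts this outside the integrating-factor template.
- separation of variables: no division isolates the independent variable from the unknown.


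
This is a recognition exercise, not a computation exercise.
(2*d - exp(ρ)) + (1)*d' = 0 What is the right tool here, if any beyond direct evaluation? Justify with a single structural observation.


Method: a linear integrating factor — the unknown enters only to the first power against a nonzero forcing term — the integrating-factor template applies directly.


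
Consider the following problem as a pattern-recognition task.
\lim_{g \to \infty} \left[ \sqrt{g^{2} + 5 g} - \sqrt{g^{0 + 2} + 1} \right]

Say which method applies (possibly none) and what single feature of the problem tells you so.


Technique: conjugate multiplication — this difference gives up after one conjugate multiplication — the radical structure cancels against its conjugate.


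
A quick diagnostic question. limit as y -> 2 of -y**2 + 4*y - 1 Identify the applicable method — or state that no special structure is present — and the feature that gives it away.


Best approach: no special technique — no denominator vanishes and nothing blows up at 2: direct substitution is the whole computation.


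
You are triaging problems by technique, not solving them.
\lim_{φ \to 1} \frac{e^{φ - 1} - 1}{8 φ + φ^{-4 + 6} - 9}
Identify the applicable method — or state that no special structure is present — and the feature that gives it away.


Method: l'Hôpital's rule (0/0) — plug in 1: top and bottom both hit zero, so differentiate each and retry. A local series expansion at the point resolves it as well; the rule is the packaged version of that step.


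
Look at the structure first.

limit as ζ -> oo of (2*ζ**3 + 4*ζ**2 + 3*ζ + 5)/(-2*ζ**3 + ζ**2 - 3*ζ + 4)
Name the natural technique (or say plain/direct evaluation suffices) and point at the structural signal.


Technique: dominant-term comparison — as ζ grows, only the highest-degree terms matter — compare leading terms and read the limit off. Viewed as a single quotient this is an ∞/∞ form — an at-infinity application of l'Hôpital's rule would also resolve it; comparing leading growth reads the answer without differentiating.


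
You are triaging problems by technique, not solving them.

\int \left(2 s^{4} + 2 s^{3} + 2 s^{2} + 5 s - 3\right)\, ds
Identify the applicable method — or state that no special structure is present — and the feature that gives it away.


Best approach: no special technique — a term-by-term power-rule job in s; no substitution or rearrangement earns its keep here.


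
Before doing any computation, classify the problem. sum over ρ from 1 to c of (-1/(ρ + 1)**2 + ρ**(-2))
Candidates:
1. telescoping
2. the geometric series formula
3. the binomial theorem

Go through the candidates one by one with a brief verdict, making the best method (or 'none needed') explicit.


Technique: telescoping — difference-of-shifts structure (each term adds ρ**(-2), then subtracts its one-index-advanced value, which the following term adds back) leaves only the first and last pieces standing.
- telescoping: applies; the problem has the shape this method handles.
- the geometric series formula: the term-to-term ratio drifts with the index — the one thing the geometric formula cannot absorb.
- the binomial theorem — there is no pair of bases whose matched powers would reassemble into a single binomial power.


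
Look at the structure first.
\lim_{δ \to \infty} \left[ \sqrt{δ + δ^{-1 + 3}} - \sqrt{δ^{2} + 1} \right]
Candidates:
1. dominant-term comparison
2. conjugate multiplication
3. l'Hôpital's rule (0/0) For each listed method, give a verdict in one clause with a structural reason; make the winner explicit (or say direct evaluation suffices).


Best approach: conjugate multiplication — this difference gives up after one conjugate multiplication — the radical structure cancels against its conjugate.
- dominant-term comparison — leading-power comparison does not apply to this form.
- conjugate multiplication — applies; the problem has the shape this method handles.
- l'Hôpital's rule (0/0) — substitution produces ∞ − ∞ rather than a vanishing quotient; the rule needs a 0/0 ratio to act on.


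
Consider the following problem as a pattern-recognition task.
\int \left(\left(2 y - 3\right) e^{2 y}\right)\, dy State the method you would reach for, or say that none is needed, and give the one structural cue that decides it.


Best approach: integration by parts — the integrand splits as 2 y - 3 times e^{2 y} — repeatedly differentiating the polynomial part kills it, which is the parts ladder.


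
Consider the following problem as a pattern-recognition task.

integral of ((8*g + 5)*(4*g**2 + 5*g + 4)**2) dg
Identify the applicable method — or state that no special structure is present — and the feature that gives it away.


Verdict: u-substitution — viewed as a product, the integrand is a composition evaluated at 4*g**2 + 5*g + 4 times (a constant multiple of) that inner expression's derivative, so u = 4*g**2 + 5*g + 4 makes it elementary. Brute-force expansion works too — the substitution sees the structure instead of grinding through terms.


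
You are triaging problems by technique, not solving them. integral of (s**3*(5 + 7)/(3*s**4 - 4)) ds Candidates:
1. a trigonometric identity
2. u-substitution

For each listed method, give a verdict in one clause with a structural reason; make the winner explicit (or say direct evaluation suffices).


Best approach: u-substitution — structure check: outer function, inner expression 3*s**4 - 4, inner derivative as a factor — the classic u = 3*s**4 - 4 pattern.
- a trigonometric identity — there is no trigonometric structure at all — the integrand carries no sine or cosine to rewrite.
- u-substitution: applicable, and directly so.


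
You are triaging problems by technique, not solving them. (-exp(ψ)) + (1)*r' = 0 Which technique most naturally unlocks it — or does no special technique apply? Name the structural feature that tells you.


Best approach: no special technique — solved for the derivative, r never appears on the right — this is a direct integration in ψ, not a differential-equations problem at heart.


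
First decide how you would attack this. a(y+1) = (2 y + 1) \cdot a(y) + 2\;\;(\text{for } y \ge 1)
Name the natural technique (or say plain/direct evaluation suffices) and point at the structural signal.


Method: a summation factor — first-order linear but the coefficient 2 y + 1 moves with the index — divide by the cumulative product and telescope.


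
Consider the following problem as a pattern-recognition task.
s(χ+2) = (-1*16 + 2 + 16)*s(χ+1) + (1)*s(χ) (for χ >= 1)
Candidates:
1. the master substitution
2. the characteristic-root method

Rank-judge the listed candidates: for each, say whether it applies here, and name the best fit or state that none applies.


Best approach: the characteristic-root method — every coefficient is a fixed number and the forcing is zero — substitute r^χ and read off the root equation.
- the master substitution: the recursion steps by a constant offset, so exponential reindexing is pointless.
- the characteristic-root method — applies; the problem has the shape this method handles.


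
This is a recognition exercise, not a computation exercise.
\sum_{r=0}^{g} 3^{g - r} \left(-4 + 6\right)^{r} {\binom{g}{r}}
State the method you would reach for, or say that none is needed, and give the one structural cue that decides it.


Best approach: the binomial theorem — terms weighting {\binom{g}{r}} against matched powers of (-4 + 6) and 3 reassemble into ((-4 + 6) + 3)^g by the binomial theorem.


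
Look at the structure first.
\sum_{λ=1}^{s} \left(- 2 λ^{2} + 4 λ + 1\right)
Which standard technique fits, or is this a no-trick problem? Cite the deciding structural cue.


Technique: no special technique — Faulhaber territory: sum each constant-multiple power of λ with its closed-form formula, no trick required.


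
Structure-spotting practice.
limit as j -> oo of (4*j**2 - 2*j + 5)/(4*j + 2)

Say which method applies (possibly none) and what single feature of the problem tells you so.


Best approach: dominant-term comparison — as j grows, only the highest-degree terms matter — compare leading terms and read the limit off. l'Hôpital's at-infinity variant applies to the expression viewed as a single quotient; the leading-term comparison is the direct route.


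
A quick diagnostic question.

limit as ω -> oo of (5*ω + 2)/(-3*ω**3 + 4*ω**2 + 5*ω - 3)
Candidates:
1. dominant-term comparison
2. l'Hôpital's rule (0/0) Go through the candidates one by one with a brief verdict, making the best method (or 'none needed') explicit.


Verdict: dominant-term comparison — at large ω only the top-degree terms survive; compare the leading terms and the limit falls out.
- dominant-term comparison — yes, a natural case for it.
- l'Hôpital's rule (0/0) — viewed as a single quotient this runs to ∞/∞, not the 0/0 clash this candidate addresses; an at-infinity variant of the rule would resolve it, but comparing leading growth reads the answer without differentiating.


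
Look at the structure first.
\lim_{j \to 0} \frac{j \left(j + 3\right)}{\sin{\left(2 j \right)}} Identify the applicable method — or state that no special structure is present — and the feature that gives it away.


Verdict: l'Hôpital's rule (0/0) — plug in 0: top and bottom both hit zero, so differentiate each and retry. The standard small-argument limits would also carry it; the rule is the systematic route.


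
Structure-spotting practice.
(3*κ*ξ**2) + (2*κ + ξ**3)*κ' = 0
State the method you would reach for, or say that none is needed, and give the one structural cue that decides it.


Diagnosis: the exact-equation method — because the two cross partials coincide, the form is conservative as written — recover its potential in (ξ, κ).


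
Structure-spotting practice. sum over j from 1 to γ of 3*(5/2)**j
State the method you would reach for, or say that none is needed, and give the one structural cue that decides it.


Method: the geometric series formula — each term is 5/2 times the previous one, so the geometric-series formula applies directly.


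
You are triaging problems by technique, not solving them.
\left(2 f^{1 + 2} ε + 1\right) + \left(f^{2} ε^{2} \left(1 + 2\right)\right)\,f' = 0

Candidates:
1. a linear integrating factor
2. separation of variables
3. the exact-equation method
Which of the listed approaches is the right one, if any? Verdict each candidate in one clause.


Method: the exact-equation method — equality of cross partials is the green light — assemble the potential function term by term.
- a linear integrating factor: a nonlinear term in the unknown puts this outside the integrating-factor template.
- separation of variables — the two dependences do not factor apart.
- the exact-equation method — yes — fits the structure here.


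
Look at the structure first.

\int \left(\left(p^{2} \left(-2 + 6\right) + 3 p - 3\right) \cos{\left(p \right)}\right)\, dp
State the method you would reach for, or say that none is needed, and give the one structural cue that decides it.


Best approach: integration by parts — differentiate (p^{2} \left(-2 + 6\right) + 3 p - 3), integrate \cos{\left(p \right)}: each pass lowers the polynomial degree, so parts terminates.


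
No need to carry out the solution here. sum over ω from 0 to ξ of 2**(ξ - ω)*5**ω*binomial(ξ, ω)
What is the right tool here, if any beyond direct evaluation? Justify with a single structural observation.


Verdict: the binomial theorem — the summand is term ω of a binomial expansion in 5 and 2; the whole sum is a single power.


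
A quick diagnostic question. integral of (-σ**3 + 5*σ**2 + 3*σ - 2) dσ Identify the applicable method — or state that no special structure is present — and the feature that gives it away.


Diagnosis: no special technique — scan for structure and find none: constant multiples of powers of σ, integrate directly.


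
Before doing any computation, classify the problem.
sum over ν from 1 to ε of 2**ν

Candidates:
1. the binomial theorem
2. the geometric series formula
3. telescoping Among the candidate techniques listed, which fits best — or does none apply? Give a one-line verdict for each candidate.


Best approach: the geometric series formula — each term is 2 times the previous one, so the geometric-series formula applies directly.
- the binomial theorem — the terms lack the binomial-coefficient-weighted complementary-power pattern of an expansion.
- the geometric series formula: yes, a natural case for it.
- telescoping: as presented, consecutive terms share no shifted copy to cancel against — no rewrite is on display to change that.


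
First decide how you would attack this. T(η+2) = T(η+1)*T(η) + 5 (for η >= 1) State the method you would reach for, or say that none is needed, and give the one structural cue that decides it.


Verdict: no special technique — the update rule curves (it is not linear in the unknown sequence), so no superposition-based closed form attaches — iterate or study it directly.


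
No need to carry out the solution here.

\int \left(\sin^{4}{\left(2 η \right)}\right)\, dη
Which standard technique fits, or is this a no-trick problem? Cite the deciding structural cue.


Technique: a trigonometric identity — the exponent on \sin^{4}{\left(2 η \right)} is even — the power-reduction identity is the standard preprocessing step.


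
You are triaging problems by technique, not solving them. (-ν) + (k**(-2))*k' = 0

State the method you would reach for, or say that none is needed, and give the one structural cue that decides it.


Method: separation of variables — one side of the product carries the independent variable, the other the unknown — the textbook separation shape. The cross-partial test also passes here (vacuously, each side single-variable); the potential-function route would work, separation is simply more immediate.


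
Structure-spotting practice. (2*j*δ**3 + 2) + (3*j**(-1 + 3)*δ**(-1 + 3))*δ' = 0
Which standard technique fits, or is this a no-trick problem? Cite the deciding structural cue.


Technique: the exact-equation method — equality of cross partials is the green light — assemble the potential function term by term.


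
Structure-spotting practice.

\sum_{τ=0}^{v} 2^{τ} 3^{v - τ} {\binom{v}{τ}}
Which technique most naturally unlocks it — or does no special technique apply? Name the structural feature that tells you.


Verdict: the binomial theorem — terms weighting {\binom{v}{τ}} against matched powers of 2 and 3 reassemble into (2 + 3)^v by the binomial theorem.


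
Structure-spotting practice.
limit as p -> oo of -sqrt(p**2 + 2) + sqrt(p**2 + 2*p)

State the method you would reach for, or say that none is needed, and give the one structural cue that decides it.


Method: conjugate multiplication — the difference sqrt(p**2 + 2*p) - sqrt(p**2 + 2) is an ∞ − ∞ stalemate; its conjugate partner breaks the tie.


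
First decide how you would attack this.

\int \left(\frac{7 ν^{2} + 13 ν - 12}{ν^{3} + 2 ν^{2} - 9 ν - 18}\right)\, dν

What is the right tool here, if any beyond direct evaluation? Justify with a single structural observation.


Method: partial fractions — a proper rational integrand whose denominator splits into simpler factors — decompose into partial fractions first.


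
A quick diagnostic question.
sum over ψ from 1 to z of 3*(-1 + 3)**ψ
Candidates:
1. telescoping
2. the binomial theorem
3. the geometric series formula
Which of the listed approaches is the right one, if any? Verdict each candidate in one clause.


Diagnosis: the geometric series formula — consecutive terms stand in a fixed index-free ratio — the geometric sum formula closes it.
- telescoping: as presented, consecutive terms share no shifted copy to cancel against — no rewrite is on display to change that.
- the binomial theorem — the terms lack the binomial-coefficient-weighted complementary-power pattern of an expansion.
- the geometric series formula — a fit — the right tool for this form.


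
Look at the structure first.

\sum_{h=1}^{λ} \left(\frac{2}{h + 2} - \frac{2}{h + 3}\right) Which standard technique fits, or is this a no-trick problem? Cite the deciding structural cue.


Method: telescoping — a difference of consecutive values of one function (\frac{2}{h + 2} at one index and the next) — telescoping by construction.


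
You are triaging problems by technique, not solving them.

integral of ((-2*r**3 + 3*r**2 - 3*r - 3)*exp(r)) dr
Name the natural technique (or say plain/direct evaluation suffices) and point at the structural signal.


Verdict: integration by parts — -2*r**3 + 3*r**2 - 3*r - 3 dies after finitely many derivatives while exp(r) cycles under integration — the tabular/parts setup.


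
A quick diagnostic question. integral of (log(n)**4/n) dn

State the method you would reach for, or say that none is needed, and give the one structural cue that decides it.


Technique: u-substitution — collected, the integrand has one factor that is, up to a constant, the derivative of an inner expression the rest depends on — substitute for that inner expression.


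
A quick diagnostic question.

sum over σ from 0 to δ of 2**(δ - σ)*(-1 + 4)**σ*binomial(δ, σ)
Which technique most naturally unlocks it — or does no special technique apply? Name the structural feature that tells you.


Best approach: the binomial theorem — terms weighting binomial(δ, σ) against matched powers of (-1 + 4) and 2 reassemble into ((-1 + 4) + 2)^δ by the binomial theorem.


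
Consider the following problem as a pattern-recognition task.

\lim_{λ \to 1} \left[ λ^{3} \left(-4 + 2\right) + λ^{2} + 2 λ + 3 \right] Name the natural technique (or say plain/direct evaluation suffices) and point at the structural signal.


Method: no special technique — the expression is continuous at the evaluation point — substitute directly; no indeterminate form appears.


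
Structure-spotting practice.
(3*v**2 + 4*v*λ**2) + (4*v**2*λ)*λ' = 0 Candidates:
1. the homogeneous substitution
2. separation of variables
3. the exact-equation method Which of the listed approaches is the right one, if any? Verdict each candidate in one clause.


Technique: the exact-equation method — check exactness first: here it holds (3*v**2 + 4*v*λ**2, 4*v**2*λ have matching cross partials), so no integrating factor is needed.
- the homogeneous substitution: the ratio of the variables does not determine the slope.
- separation of variables — no division isolates the independent variable from the unknown.
- the exact-equation method: yes — fits the structure here.


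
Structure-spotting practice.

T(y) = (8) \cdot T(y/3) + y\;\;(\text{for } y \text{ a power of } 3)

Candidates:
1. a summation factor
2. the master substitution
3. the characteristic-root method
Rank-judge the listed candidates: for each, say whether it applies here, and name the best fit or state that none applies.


Diagnosis: the master substitution — treat m = log base 3 of y as the new clock: one recursion step advances m by one while y scales by 3.
- a summation factor: the recursion divides its index rather than shifting it — there is no previous-term chain for a summation factor to telescope.
- the master substitution — a fit — the right tool for this form.
- the characteristic-root method: a divided-index call is not the fixed-shift linear shape that characteristic roots solve.


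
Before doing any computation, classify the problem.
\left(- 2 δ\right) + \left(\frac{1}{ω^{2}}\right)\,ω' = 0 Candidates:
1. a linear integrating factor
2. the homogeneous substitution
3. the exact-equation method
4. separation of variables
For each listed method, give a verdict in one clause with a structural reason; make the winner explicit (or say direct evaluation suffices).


Verdict: separation of variables — separating collects all ω-dependence with the derivative and leaves all δ-dependence opposite: variables separate.
- a linear integrating factor — the unknown enters nonlinearly (through a power, a denominator, or a transcendental function), which the linear integrating-factor recipe cannot absorb as-is — any repair would come from a preliminary substitution, not the factor.
- the homogeneous substitution — the ratio of the variables does not determine the slope.
- the exact-equation method: with no real cross-dependence between the variables, the exact-equation machinery is a detour rather than the natural reading.
- separation of variables — applicable, and directly so.


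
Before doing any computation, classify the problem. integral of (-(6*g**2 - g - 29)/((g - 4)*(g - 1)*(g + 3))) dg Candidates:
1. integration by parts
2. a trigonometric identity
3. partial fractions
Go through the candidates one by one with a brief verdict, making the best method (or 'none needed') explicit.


Technique: partial fractions — the bottom factors while the top stays lower-degree — split into simple fractions and integrate piece by piece.
- integration by parts: no split into a nonconstant polynomial times one of the standard kernels — exp, sine, or cosine of a linear argument, or a logarithm — applies here.
- a trigonometric identity — there is no trigonometric structure at all — the integrand carries no sine or cosine to rewrite.
- partial fractions — applicable, and directly so.


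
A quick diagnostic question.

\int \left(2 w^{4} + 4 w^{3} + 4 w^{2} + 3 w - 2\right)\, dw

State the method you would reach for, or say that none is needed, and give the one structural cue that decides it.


Diagnosis: no special technique — the integrand is a sum of constant multiples of powers of w — integrate term by term.


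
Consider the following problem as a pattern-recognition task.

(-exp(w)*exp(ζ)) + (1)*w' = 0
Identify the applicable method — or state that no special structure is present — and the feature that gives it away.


Diagnosis: separation of variables — all dependence on the two variables factors apart, the defining separable shape.


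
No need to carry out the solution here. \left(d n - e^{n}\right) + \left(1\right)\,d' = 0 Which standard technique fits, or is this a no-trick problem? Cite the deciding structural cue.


Method: a linear integrating factor — linear in the unknown with genuine forcing: multiply through by the exponential of the integrated coefficient and the left side closes into one derivative.


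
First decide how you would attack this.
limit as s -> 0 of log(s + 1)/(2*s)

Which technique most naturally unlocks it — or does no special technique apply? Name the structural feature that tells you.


Verdict: l'Hôpital's rule (0/0) — numerator and denominator both vanish at 0 — a genuine 0/0 form, which is exactly when l'Hôpital applies. Known elementary limits would finish this too — the rule just bypasses the case analysis.


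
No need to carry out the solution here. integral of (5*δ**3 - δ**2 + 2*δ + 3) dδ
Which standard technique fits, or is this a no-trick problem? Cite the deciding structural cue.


Diagnosis: no special technique — the integrand is a sum of constant multiples of powers of δ — integrate term by term.


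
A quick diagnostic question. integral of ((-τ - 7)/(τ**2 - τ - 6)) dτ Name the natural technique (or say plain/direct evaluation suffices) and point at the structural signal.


Best approach: partial fractions — each factor of τ**2 - τ - 6 owns one elementary piece of the integrand — separate them and integrate piecewise.


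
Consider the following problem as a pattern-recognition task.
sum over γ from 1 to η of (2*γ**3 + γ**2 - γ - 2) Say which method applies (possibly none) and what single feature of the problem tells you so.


Verdict: no special technique — with only polynomial terms in γ present, the classical sum-of-powers identities are all you need.


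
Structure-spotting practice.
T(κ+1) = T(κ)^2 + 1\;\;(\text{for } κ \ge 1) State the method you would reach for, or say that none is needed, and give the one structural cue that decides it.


Technique: no special technique — the unknown sequence enters the update nonlinearly, so no linear method fits the recurrence as written — direct iteration remains.


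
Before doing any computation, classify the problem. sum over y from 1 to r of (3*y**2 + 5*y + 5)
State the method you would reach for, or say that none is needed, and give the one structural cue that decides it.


Technique: no special technique — Faulhaber territory: sum each constant-multiple power of y with its closed-form formula, no trick required.


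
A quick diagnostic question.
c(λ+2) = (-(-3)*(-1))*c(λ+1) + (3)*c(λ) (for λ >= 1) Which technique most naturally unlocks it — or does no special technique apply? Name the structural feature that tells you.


Method: the characteristic-root method — the recurrence is linear and homogeneous with constant coefficients, so the ansatz r^λ turns it into a polynomial equation for r.


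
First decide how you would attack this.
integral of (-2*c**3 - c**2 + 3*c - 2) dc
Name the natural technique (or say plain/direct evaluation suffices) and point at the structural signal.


Diagnosis: no special technique — the integrand is a sum of constant multiples of powers of c — integrate term by term.


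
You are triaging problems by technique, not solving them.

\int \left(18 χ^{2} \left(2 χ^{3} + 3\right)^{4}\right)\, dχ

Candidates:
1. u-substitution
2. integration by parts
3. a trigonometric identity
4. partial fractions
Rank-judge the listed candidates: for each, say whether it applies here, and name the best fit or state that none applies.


Diagnosis: u-substitution — read it as f(2 χ^{3} + 3) times a constant multiple of d(2 χ^{3} + 3): one substitution, u = 2 χ^{3} + 3, finishes it. Expanding everything out would also get there; the substitution is the systematic route.
- u-substitution: applicable, and directly so.
- integration by parts — parts would only shuffle a directly integrable integrand.
- a trigonometric identity: there is no trigonometric structure at all — the integrand carries no sine or cosine to rewrite.
- partial fractions — the expression is not a ratio of polynomials that decomposes further.


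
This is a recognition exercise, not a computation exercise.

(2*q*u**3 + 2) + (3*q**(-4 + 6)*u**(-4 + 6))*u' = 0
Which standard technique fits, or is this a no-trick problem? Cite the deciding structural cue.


Best approach: the exact-equation method — because the two cross partials coincide, the form is conservative as written — recover its potential in (q, u).
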